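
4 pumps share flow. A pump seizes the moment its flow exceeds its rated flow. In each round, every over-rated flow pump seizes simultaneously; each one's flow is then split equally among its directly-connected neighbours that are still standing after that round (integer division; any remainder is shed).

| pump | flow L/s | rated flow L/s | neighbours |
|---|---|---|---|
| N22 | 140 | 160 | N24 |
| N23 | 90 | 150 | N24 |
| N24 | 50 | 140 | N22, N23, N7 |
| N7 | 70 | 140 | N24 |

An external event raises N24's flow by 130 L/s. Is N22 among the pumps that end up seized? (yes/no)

Round 1 — N24 at 180 > 140. N24 seizes.
  N24 sheds 180 L/s to N22, N23, N7: 60 each.
    N22: 140+60 = 200 > 160
    N23: 90+60 = 150 ≤ 150
    N7: 70+60 = 130 ≤ 140
Round 2 — N22 seizes.
  N22 sheds 200 L/s: no online neighbours, lost.
No further seizures.

yes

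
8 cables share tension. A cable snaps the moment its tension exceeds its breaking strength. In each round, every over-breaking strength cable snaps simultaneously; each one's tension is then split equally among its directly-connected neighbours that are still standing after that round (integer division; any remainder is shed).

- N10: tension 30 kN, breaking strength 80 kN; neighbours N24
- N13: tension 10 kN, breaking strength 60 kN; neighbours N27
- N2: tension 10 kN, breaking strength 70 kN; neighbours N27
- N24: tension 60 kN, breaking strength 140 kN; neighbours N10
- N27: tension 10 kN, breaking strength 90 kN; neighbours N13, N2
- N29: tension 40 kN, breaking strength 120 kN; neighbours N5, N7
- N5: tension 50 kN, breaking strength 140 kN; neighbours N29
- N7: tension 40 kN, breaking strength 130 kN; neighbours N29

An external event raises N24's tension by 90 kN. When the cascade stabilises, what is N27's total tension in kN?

10

Round 1 — N24 at 150 > 140. N24 snaps.
  N24 sheds 150 kN to N10: 150 each.
    N10: 30+150 = 180 > 80
Round 2 — N10 snaps.
  N10 sheds 180 kN: no online neighbours, lost.
No further breaks.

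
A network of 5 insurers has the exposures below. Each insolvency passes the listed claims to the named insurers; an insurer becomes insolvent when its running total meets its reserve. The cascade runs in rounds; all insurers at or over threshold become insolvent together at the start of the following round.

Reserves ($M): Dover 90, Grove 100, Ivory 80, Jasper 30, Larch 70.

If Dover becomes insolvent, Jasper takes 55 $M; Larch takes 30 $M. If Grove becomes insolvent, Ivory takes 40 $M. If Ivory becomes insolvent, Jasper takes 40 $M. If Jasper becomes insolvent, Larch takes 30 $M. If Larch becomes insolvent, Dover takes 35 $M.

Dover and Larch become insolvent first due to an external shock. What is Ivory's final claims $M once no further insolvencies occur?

Round 1 — Dover, Larch become insolvent (initial).
  Jasper: +55 → 55 ≥ 30
Round 2 — Jasper becomes insolvent.
No further insolvencies.

0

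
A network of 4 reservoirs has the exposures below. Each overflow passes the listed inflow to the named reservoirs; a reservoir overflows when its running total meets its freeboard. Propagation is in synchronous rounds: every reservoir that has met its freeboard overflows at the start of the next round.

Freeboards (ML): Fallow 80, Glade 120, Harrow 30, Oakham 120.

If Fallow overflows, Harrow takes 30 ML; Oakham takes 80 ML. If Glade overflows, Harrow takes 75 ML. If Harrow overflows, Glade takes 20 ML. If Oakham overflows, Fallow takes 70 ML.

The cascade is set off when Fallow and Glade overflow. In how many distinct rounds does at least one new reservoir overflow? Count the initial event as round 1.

2

Round 1 — Fallow, Glade overflow (initial).
  Harrow: +30+75 → 105 ≥ 30
  Oakham: +80 → 80 < 120
Round 2 — Harrow overflows.
No further overflows.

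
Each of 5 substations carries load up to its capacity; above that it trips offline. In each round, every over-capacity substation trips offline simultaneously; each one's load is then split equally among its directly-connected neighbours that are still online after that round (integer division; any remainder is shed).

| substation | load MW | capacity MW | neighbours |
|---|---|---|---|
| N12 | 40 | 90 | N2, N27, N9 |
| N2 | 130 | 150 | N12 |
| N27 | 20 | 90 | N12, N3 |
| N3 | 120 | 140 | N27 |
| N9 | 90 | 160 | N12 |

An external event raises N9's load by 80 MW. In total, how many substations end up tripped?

Round 1 — N9 at 170 > 160. N9 trips offline.
  N9 sheds 170 MW to N12: 170 each.
    N12: 40+170 = 210 > 90
Round 2 — N12 trips offline.
  N12 sheds 210 MW to N2, N27: 105 each.
    N2: 130+105 = 235 > 150
    N27: 20+105 = 125 > 90
Round 3 — N2, N27 trip offline.
  N2 sheds 235 MW: no online neighbours, lost.
  N27 sheds 125 MW to N3: 125 each.
    N3: 120+125 = 245 > 140
Round 4 — N3 trips offline.
  N3 sheds 245 MW: no online neighbours, lost.
No further trips.

5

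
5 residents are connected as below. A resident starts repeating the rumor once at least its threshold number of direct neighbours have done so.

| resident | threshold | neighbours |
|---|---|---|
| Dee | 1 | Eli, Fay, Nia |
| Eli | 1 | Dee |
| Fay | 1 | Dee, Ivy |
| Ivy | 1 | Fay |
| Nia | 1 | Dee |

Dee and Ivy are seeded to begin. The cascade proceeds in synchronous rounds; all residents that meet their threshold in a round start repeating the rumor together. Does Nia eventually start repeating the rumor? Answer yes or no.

Round 1 — Dee, Ivy start repeating the rumor (initial).
Round 2 — checking thresholds:
  Eli: 1 of 1 neighbours ≥ 1, starts repeating the rumor.
  Fay: 2 of 2 neighbours ≥ 1, starts repeating the rumor.
  Nia: 1 of 1 neighbours ≥ 1, starts repeating the rumor.
Round 3 — no new spreads; cascade stops.

yes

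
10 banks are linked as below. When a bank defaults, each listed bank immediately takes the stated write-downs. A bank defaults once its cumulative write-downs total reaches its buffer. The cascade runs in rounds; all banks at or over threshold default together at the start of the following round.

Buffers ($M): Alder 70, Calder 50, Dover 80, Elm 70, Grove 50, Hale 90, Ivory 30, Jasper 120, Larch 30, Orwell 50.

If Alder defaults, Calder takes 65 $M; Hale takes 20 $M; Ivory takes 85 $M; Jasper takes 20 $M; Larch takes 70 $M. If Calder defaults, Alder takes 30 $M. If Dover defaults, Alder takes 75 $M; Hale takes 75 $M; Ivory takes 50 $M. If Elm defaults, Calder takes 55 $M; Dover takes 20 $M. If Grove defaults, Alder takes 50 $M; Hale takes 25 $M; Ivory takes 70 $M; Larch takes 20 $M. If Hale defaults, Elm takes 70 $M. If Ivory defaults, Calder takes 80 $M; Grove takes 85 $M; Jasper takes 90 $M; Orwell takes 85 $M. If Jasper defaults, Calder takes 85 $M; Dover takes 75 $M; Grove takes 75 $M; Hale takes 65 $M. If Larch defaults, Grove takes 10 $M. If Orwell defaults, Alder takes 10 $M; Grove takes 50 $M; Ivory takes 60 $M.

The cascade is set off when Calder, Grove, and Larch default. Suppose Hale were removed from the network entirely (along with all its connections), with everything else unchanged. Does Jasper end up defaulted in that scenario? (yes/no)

With Hale removed:
Round 1 — Calder, Grove, Larch default (initial).
  Alder: +30+50 → 80 ≥ 70
  Ivory: +70 → 70 ≥ 30
Round 2 — Alder, Ivory default.
  Jasper: +20+90 → 110 < 120
  Orwell: +85 → 85 ≥ 50
Round 3 — Orwell defaults.
No further defaults.

no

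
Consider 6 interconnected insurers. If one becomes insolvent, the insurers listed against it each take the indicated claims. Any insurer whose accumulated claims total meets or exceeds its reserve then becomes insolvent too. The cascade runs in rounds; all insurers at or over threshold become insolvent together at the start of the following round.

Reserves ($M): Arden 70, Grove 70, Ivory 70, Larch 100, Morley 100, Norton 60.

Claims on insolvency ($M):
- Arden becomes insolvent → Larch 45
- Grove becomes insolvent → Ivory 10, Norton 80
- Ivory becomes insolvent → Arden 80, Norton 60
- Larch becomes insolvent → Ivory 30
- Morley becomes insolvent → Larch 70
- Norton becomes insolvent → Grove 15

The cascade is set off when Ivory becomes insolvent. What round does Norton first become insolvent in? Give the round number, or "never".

Round 1 — Ivory becomes insolvent (initial).
  Arden: +80 → 80 ≥ 70
  Norton: +60 → 60 ≥ 60
Round 2 — Arden, Norton become insolvent.
  Grove: +15 → 15 < 70
  Larch: +45 → 45 < 100
No further insolvencies.

2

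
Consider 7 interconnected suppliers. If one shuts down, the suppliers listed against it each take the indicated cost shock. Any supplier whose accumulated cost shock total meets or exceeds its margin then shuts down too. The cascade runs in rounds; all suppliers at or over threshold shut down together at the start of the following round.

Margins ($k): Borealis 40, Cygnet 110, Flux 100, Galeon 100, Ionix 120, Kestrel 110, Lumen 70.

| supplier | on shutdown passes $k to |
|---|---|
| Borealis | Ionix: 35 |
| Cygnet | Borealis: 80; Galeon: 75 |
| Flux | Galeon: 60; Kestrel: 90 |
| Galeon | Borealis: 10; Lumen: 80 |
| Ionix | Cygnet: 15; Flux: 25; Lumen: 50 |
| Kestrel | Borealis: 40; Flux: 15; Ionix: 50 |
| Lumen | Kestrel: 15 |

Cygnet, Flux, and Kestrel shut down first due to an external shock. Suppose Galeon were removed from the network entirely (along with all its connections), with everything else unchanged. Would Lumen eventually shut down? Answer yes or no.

no

With Galeon removed:
Round 1 — Cygnet, Flux, Kestrel shut down (initial).
  Borealis: +80+40 → 120 ≥ 40
  Ionix: +50 → 50 < 120
Round 2 — Borealis shuts down.
  Ionix: +35 → 85 < 120
No further shutdowns.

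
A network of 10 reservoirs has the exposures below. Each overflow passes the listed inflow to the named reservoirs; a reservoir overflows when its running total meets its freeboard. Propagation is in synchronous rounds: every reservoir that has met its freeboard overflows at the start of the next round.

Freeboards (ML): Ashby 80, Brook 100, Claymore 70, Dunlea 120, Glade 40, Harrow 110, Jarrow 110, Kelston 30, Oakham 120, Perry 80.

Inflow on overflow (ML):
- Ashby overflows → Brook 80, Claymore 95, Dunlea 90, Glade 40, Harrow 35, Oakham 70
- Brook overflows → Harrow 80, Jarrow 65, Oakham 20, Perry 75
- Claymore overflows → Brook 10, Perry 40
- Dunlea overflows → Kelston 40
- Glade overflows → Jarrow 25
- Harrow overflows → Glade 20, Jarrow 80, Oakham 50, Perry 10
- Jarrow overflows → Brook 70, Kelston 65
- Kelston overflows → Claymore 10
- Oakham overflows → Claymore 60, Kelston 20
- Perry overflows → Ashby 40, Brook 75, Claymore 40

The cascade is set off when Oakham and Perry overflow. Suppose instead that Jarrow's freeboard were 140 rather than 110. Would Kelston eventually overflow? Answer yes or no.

no

With Jarrow's freeboard at 140:
Round 1 — Oakham, Perry overflow (initial).
  Ashby: +40 → 40 < 80
  Brook: +75 → 75 < 100
  Claymore: +60+40 → 100 ≥ 70
  Kelston: +20 → 20 < 30
Round 2 — Claymore overflows.
  Brook: +10 → 85 < 100
No further overflows.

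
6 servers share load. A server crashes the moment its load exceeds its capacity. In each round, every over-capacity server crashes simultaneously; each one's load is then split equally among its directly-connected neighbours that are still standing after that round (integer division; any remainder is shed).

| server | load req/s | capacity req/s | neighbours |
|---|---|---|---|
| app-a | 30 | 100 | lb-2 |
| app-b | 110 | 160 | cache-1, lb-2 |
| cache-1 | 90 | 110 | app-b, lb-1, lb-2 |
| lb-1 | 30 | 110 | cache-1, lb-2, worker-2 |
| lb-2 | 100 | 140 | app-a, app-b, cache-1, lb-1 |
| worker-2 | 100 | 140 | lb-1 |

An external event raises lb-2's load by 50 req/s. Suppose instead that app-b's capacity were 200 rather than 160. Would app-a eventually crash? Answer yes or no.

no

With app-b's capacity at 200:
Round 1 — lb-2 at 150 > 140. lb-2 crashes.
  lb-2 sheds 150 req/s to app-a, app-b, cache-1, lb-1: 37 each (2 lost).
    app-a: 30+37 = 67 ≤ 100
    app-b: 110+37 = 147 ≤ 200
    cache-1: 90+37 = 127 > 110
    lb-1: 30+37 = 67 ≤ 110
Round 2 — cache-1 crashes.
  cache-1 sheds 127 req/s to app-b, lb-1: 63 each (1 lost).
    app-b: 147+63 = 210 > 200
    lb-1: 67+63 = 130 > 110
Round 3 — app-b, lb-1 crash.
  app-b sheds 210 req/s: no online neighbours, lost.
  lb-1 sheds 130 req/s to worker-2: 130 each.
    worker-2: 100+130 = 230 > 140
Round 4 — worker-2 crashes.
  worker-2 sheds 230 req/s: no online neighbours, lost.
No further crashes.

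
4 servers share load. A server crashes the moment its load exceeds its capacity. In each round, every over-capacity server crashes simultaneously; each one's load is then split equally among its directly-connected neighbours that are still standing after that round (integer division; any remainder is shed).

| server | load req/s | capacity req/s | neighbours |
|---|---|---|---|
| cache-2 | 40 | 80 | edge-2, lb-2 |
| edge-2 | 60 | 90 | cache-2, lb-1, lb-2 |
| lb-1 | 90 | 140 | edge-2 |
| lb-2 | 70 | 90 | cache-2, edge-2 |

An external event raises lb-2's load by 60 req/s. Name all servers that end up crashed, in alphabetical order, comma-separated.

Round 1 — lb-2 at 130 > 90. lb-2 crashes.
  lb-2 sheds 130 req/s to cache-2, edge-2: 65 each.
    cache-2: 40+65 = 105 > 80
    edge-2: 60+65 = 125 > 90
Round 2 — cache-2, edge-2 crash.
  cache-2 sheds 105 req/s: no online neighbours, lost.
  edge-2 sheds 125 req/s to lb-1: 125 each.
    lb-1: 90+125 = 215 > 140
Round 3 — lb-1 crashes.
  lb-1 sheds 215 req/s: no online neighbours, lost.
No further crashes.

cache-2, edge-2, lb-1, lb-2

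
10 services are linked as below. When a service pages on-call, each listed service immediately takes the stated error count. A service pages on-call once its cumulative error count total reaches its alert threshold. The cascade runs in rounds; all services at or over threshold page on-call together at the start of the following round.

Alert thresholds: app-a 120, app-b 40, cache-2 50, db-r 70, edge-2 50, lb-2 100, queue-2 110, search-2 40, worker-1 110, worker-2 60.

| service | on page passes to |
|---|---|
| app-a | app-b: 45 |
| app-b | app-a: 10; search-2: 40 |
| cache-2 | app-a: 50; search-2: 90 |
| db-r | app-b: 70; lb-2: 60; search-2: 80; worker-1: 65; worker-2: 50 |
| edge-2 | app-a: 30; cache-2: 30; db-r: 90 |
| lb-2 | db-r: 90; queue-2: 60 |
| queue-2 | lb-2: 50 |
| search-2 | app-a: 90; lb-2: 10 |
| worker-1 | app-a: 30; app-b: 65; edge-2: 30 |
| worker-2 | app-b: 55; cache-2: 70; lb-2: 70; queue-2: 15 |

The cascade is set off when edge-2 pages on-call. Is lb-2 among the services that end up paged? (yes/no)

Round 1 — edge-2 pages on-call (initial).
  app-a: +30 → 30 < 120
  cache-2: +30 → 30 < 50
  db-r: +90 → 90 ≥ 70
Round 2 — db-r pages on-call.
  app-b: +70 → 70 ≥ 40
  lb-2: +60 → 60 < 100
  search-2: +80 → 80 ≥ 40
  worker-1: +65 → 65 < 110
  worker-2: +50 → 50 < 60
Round 3 — app-b, search-2 page on-call.
  app-a: +10+90 → 130 ≥ 120
  lb-2: +10 → 70 < 100
Round 4 — app-a pages on-call.
No further pages.

no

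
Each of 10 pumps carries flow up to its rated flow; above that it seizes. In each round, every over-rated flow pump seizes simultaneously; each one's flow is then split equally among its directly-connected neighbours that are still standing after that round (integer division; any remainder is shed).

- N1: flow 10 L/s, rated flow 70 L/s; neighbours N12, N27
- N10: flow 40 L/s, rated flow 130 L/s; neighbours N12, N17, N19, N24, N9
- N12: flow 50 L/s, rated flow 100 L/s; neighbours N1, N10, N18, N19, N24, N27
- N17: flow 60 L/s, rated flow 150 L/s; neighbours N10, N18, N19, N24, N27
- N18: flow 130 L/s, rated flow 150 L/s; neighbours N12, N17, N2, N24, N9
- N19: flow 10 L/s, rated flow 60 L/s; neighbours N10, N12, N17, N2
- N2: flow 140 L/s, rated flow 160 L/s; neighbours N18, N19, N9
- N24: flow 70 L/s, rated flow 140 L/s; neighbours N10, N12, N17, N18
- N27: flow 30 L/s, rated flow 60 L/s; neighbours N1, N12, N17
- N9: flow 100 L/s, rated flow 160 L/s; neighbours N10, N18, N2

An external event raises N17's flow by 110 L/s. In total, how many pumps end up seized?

10

Round 1 — N17 at 170 > 150. N17 seizes.
  N17 sheds 170 L/s to N10, N18, N19, N24, N27: 34 each.
    N10: 40+34 = 74 ≤ 130
    N18: 130+34 = 164 > 150
    N19: 10+34 = 44 ≤ 60
    N24: 70+34 = 104 ≤ 140
    N27: 30+34 = 64 > 60
Round 2 — N18, N27 seize.
  N18 sheds 164 L/s to N12, N2, N24, N9: 41 each.
    N12: 50+41 = 91 ≤ 100
    N2: 140+41 = 181 > 160
    N24: 104+41 = 145 > 140
    N9: 100+41 = 141 ≤ 160
  N27 sheds 64 L/s to N1, N12: 32 each.
    N1: 10+32 = 42 ≤ 70
    N12: 91+32 = 123 > 100
Round 3 — N12, N2, N24 seize.
  N12 sheds 123 L/s to N1, N10, N19: 41 each.
    N1: 42+41 = 83 > 70
    N10: 74+41 = 115 ≤ 130
    N19: 44+41 = 85 > 60
  N2 sheds 181 L/s to N19, N9: 90 each (1 lost).
    N19: 85+90 = 175 > 60
    N9: 141+90 = 231 > 160
  N24 sheds 145 L/s to N10: 145 each.
    N10: 115+145 = 260 > 130
Round 4 — N1, N10, N19, N9 seize.
  N1 sheds 83 L/s: no online neighbours, lost.
  N10 sheds 260 L/s: no online neighbours, lost.
  N19 sheds 175 L/s: no online neighbours, lost.
  N9 sheds 231 L/s: no online neighbours, lost.
No further seizures.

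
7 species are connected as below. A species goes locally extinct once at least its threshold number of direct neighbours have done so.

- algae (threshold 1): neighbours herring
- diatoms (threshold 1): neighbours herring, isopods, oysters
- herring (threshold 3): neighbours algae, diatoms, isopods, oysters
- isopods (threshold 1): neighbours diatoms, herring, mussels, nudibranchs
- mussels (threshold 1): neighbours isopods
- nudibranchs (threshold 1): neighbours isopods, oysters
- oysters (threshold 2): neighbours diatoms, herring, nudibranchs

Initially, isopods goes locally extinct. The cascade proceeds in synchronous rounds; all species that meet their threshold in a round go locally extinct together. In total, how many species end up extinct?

Round 1 — isopods goes locally extinct (initial).
Round 2 — checking thresholds:
  diatoms: 1 of 3 neighbours ≥ 1, goes locally extinct.
  herring: 1 of 4 neighbours < 3, below threshold.
  mussels: 1 of 1 neighbours ≥ 1, goes locally extinct.
  nudibranchs: 1 of 2 neighbours ≥ 1, goes locally extinct.
Round 3 — checking thresholds:
  herring: 2 of 4 neighbours < 3, below threshold.
  oysters: 2 of 3 neighbours ≥ 2, goes locally extinct.
Round 4 — checking thresholds:
  herring: 3 of 4 neighbours ≥ 3, goes locally extinct.
Round 5 — checking thresholds:
  algae: 1 of 1 neighbours ≥ 1, goes locally extinct.
Round 6 — no new extinctions; cascade stops.

7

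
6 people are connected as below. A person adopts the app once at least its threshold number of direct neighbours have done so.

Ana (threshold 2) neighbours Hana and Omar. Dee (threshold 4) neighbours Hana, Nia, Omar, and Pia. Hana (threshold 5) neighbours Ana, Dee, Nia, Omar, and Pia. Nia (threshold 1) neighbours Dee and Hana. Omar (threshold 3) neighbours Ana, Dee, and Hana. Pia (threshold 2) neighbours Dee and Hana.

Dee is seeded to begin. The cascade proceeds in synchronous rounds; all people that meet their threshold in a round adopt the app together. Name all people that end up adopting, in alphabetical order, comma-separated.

Dee, Nia

Round 1 — Dee adopts the app (initial).
Round 2 — checking thresholds:
  Hana: 1 of 5 neighbours < 5, below threshold.
  Nia: 1 of 2 neighbours ≥ 1, adopts the app.
  Omar: 1 of 3 neighbours < 3, below threshold.
  Pia: 1 of 2 neighbours < 2, below threshold.
Round 3 — no new adoptions; cascade stops.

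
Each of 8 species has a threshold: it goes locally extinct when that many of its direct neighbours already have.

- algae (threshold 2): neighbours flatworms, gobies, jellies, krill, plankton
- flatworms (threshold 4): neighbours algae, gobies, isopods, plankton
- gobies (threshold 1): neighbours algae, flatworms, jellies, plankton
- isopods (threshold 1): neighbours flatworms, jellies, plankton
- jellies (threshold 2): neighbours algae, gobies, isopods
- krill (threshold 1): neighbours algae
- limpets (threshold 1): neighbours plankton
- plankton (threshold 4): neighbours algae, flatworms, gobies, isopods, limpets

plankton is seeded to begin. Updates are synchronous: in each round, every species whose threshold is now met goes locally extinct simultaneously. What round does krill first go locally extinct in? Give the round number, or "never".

Round 1 — plankton goes locally extinct (initial).
Round 2 — checking thresholds:
  algae: 1 of 5 neighbours < 2, holds.
  flatworms: 1 of 4 neighbours < 4, holds.
  gobies: 1 of 4 neighbours ≥ 1, goes locally extinct.
  isopods: 1 of 3 neighbours ≥ 1, goes locally extinct.
  limpets: 1 of 1 neighbours ≥ 1, goes locally extinct.
Round 3 — checking thresholds:
  algae: 2 of 5 neighbours ≥ 2, goes locally extinct.
  flatworms: 3 of 4 neighbours < 4, holds.
  jellies: 2 of 3 neighbours ≥ 2, goes locally extinct.
Round 4 — checking thresholds:
  flatworms: 4 of 4 neighbours ≥ 4, goes locally extinct.
  krill: 1 of 1 neighbours ≥ 1, goes locally extinct.
Round 5 — no new extinctions; cascade stops.

4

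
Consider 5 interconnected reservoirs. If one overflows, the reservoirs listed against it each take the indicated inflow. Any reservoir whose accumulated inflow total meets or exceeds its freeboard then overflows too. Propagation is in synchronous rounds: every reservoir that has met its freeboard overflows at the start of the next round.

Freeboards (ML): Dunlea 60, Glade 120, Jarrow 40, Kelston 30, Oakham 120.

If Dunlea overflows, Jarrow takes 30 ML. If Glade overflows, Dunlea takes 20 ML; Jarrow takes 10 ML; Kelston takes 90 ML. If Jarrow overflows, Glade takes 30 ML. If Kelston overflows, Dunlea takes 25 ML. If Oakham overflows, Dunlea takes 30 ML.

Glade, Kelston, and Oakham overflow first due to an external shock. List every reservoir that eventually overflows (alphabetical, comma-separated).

Dunlea, Glade, Jarrow, Kelston, Oakham

Round 1 — Glade, Kelston, Oakham overflow (initial).
  Dunlea: +20+25+30 → 75 ≥ 60
  Jarrow: +10 → 10 < 40
Round 2 — Dunlea overflows.
  Jarrow: +30 → 40 ≥ 40
Round 3 — Jarrow overflows.
No further overflows.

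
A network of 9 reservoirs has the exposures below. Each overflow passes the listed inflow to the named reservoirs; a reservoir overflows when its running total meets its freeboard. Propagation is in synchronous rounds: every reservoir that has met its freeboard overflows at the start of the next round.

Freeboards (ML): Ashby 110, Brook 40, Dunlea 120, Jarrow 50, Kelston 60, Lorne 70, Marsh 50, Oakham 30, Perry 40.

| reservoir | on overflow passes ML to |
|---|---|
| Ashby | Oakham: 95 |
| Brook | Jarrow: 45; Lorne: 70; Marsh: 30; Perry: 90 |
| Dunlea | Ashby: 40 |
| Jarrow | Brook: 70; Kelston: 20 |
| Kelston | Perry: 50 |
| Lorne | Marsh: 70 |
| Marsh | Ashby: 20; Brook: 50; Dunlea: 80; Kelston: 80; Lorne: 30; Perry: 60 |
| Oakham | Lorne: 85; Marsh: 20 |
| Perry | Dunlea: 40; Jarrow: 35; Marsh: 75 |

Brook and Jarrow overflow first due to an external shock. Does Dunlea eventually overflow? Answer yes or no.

Round 1 — Brook, Jarrow overflow (initial).
  Kelston: +20 → 20 < 60
  Lorne: +70 → 70 ≥ 70
  Marsh: +30 → 30 < 50
  Perry: +90 → 90 ≥ 40
Round 2 — Lorne, Perry overflow.
  Dunlea: +40 → 40 < 120
  Marsh: +70+75 → 175 ≥ 50
Round 3 — Marsh overflows.
  Ashby: +20 → 20 < 110
  Dunlea: +80 → 120 ≥ 120
  Kelston: +80 → 100 ≥ 60
Round 4 — Dunlea, Kelston overflow.
  Ashby: +40 → 60 < 110
No further overflows.

yes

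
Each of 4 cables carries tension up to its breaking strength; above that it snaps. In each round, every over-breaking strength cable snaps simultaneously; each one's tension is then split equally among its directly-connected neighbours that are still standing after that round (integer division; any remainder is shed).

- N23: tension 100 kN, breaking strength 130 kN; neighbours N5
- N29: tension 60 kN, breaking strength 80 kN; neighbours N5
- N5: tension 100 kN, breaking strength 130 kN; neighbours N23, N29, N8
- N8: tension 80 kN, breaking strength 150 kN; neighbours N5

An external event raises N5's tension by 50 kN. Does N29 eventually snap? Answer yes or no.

Round 1 — N5 at 150 > 130. N5 snaps.
  N5 sheds 150 kN to N23, N29, N8: 50 each.
    N23: 100+50 = 150 > 130
    N29: 60+50 = 110 > 80
    N8: 80+50 = 130 ≤ 150
Round 2 — N23, N29 snap.
  N23 sheds 150 kN: no online neighbours, lost.
  N29 sheds 110 kN: no online neighbours, lost.
No further breaks.

yes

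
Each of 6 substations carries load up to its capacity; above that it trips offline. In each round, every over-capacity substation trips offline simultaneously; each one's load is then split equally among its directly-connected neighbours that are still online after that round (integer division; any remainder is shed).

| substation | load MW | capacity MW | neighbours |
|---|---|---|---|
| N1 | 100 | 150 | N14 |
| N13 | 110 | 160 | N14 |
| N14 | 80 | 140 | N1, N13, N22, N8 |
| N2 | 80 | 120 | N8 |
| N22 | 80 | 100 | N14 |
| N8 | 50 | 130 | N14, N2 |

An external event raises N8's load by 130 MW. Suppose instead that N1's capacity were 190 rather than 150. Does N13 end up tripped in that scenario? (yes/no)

yes

With N1's capacity at 190:
Round 1 — N8 at 180 > 130. N8 trips offline.
  N8 sheds 180 MW to N14, N2: 90 each.
    N14: 80+90 = 170 > 140
    N2: 80+90 = 170 > 120
Round 2 — N14, N2 trip offline.
  N14 sheds 170 MW to N1, N13, N22: 56 each (2 lost).
    N1: 100+56 = 156 ≤ 190
    N13: 110+56 = 166 > 160
    N22: 80+56 = 136 > 100
  N2 sheds 170 MW: no online neighbours, lost.
Round 3 — N13, N22 trip offline.
  N13 sheds 166 MW: no online neighbours, lost.
  N22 sheds 136 MW: no online neighbours, lost.
No further trips.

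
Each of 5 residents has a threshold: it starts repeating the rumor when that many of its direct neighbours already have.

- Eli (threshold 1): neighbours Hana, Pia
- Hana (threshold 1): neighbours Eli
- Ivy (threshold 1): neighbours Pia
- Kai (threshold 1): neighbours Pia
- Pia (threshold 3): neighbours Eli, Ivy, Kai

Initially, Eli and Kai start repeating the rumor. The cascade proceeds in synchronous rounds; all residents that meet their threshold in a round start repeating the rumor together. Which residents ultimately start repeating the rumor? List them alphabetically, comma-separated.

Round 1 — Eli, Kai start repeating the rumor (initial).
Round 2 — checking thresholds:
  Hana: 1 of 1 neighbours ≥ 1, starts repeating the rumor.
  Pia: 2 of 3 neighbours < 3, not yet.
Round 3 — no new spreads; cascade stops.

Eli, Hana, Kai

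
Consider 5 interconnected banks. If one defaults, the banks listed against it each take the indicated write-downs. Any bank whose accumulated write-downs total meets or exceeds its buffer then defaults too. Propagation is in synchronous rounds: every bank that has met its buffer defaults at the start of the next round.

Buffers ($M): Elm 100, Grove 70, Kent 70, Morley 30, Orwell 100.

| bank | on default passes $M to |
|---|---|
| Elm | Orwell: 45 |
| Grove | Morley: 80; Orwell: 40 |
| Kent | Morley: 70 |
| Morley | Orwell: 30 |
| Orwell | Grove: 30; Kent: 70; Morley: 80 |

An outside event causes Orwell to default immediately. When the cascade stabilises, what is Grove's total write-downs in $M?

Round 1 — Orwell defaults (initial).
  Grove: +30 → 30 < 70
  Kent: +70 → 70 ≥ 70
  Morley: +80 → 80 ≥ 30
Round 2 — Kent, Morley default.
No further defaults.

30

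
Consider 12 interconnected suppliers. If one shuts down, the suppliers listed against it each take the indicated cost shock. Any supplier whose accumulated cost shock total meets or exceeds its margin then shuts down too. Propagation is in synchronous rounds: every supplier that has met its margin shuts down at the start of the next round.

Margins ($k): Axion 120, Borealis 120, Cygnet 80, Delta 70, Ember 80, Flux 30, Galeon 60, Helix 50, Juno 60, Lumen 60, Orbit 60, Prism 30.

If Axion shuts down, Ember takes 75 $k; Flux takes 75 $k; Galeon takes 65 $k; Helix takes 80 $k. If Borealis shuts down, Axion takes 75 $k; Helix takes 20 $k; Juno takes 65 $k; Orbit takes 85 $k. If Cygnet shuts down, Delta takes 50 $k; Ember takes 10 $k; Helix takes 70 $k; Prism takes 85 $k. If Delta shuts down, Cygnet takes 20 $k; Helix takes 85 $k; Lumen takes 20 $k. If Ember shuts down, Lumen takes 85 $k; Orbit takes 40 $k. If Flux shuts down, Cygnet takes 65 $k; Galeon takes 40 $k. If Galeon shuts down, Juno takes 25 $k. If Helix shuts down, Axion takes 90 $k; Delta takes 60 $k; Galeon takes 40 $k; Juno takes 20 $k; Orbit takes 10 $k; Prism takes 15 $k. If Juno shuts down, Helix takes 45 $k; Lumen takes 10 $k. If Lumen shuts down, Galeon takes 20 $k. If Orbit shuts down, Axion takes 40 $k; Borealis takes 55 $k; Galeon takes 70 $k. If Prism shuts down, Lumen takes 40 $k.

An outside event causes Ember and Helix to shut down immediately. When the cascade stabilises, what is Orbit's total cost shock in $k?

50

Round 1 — Ember, Helix shut down (initial).
  Axion: +90 → 90 < 120
  Delta: +60 → 60 < 70
  Galeon: +40 → 40 < 60
  Juno: +20 → 20 < 60
  Lumen: +85 → 85 ≥ 60
  Orbit: +40+10 → 50 < 60
  Prism: +15 → 15 < 30
Round 2 — Lumen shuts down.
  Galeon: +20 → 60 ≥ 60
Round 3 — Galeon shuts down.
  Juno: +25 → 45 < 60
No further shutdowns.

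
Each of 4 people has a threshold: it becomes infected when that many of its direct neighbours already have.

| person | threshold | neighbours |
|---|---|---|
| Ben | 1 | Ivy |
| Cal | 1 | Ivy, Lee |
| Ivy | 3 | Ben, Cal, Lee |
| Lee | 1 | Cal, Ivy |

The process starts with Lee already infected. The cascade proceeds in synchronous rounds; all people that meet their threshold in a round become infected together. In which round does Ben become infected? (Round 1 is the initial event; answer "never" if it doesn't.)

never

Round 1 — Lee becomes infected (initial).
Round 2 — checking thresholds:
  Cal: 1 of 2 neighbours ≥ 1, becomes infected.
  Ivy: 1 of 3 neighbours < 3, below threshold.
Round 3 — no new infections; cascade stops.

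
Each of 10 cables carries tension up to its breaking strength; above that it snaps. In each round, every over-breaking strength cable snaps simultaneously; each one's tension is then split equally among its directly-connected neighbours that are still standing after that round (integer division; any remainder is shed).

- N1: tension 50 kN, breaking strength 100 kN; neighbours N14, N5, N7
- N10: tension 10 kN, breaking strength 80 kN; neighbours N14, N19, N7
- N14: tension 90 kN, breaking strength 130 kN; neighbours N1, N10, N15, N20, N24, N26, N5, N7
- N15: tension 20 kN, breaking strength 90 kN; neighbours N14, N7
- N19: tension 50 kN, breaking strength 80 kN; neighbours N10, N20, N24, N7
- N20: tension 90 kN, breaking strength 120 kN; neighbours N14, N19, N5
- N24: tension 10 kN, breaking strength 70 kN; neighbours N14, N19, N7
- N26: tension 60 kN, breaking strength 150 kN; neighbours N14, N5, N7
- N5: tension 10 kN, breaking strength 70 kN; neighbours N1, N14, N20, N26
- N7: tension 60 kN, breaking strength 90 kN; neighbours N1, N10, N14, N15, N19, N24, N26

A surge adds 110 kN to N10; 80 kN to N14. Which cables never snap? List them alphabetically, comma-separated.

N15

Round 1 — N10 at 120 > 80; N14 at 170 > 130. N10, N14 snap.
  N10 sheds 120 kN to N19, N7: 60 each.
    N19: 50+60 = 110 > 80
    N7: 60+60 = 120 > 90
  N14 sheds 170 kN to N1, N15, N20, N24, N26, N5, N7: 24 each (2 lost).
    N1: 50+24 = 74 ≤ 100
    N15: 20+24 = 44 ≤ 90
    N20: 90+24 = 114 ≤ 120
    N24: 10+24 = 34 ≤ 70
    N26: 60+24 = 84 ≤ 150
    N5: 10+24 = 34 ≤ 70
    N7: 120+24 = 144 > 90
Round 2 — N19, N7 snap.
  N19 sheds 110 kN to N20, N24: 55 each.
    N20: 114+55 = 169 > 120
    N24: 34+55 = 89 > 70
  N7 sheds 144 kN to N1, N15, N24, N26: 36 each.
    N1: 74+36 = 110 > 100
    N15: 44+36 = 80 ≤ 90
    N24: 89+36 = 125 > 70
    N26: 84+36 = 120 ≤ 150
Round 3 — N1, N20, N24 snap.
  N1 sheds 110 kN to N5: 110 each.
    N5: 34+110 = 144 > 70
  N20 sheds 169 kN to N5: 169 each.
    N5: 144+169 = 313 > 70
  N24 sheds 125 kN: no online neighbours, lost.
Round 4 — N5 snaps.
  N5 sheds 313 kN to N26: 313 each.
    N26: 120+313 = 433 > 150
Round 5 — N26 snaps.
  N26 sheds 433 kN: no online neighbours, lost.
No further breaks.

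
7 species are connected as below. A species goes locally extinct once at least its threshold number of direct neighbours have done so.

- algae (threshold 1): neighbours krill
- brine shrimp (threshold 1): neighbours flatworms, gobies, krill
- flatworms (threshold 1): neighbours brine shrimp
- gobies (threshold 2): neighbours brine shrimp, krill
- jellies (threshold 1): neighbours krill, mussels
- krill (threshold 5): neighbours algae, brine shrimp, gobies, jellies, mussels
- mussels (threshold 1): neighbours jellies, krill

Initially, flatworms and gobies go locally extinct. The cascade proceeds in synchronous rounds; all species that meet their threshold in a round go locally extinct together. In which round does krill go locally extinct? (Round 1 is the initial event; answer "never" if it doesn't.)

Round 1 — flatworms, gobies go locally extinct (initial).
Round 2 — checking thresholds:
  brine shrimp: 2 of 3 neighbours ≥ 1, goes locally extinct.
  krill: 1 of 5 neighbours < 5, holds.
Round 3 — no new extinctions; cascade stops.

never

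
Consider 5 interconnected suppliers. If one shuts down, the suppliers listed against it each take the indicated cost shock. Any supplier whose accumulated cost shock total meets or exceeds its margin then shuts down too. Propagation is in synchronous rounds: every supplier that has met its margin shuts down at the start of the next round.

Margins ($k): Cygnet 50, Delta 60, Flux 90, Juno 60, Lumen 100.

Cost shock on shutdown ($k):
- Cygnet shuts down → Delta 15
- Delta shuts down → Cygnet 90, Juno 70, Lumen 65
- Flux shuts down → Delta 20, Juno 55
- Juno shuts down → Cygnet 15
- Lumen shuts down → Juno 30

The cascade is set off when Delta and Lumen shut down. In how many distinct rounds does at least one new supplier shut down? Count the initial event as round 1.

2

Round 1 — Delta, Lumen shut down (initial).
  Cygnet: +90 → 90 ≥ 50
  Juno: +70+30 → 100 ≥ 60
Round 2 — Cygnet, Juno shut down.
No further shutdowns.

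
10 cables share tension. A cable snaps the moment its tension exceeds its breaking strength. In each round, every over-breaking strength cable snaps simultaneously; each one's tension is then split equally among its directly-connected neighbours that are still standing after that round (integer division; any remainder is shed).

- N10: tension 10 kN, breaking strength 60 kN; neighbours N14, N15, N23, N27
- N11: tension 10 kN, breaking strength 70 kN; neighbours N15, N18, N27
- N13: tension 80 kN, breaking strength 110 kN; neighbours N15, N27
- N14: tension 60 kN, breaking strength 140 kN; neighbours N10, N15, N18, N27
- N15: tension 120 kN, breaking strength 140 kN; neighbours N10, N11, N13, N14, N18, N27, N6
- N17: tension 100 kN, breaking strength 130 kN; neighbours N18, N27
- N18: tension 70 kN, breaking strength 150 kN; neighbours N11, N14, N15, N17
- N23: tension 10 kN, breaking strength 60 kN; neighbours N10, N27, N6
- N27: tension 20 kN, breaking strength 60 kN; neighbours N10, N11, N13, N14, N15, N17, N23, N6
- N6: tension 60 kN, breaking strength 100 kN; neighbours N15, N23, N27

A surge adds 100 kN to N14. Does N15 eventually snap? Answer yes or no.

Round 1 — N14 at 160 > 140. N14 snaps.
  N14 sheds 160 kN to N10, N15, N18, N27: 40 each.
    N10: 10+40 = 50 ≤ 60
    N15: 120+40 = 160 > 140
    N18: 70+40 = 110 ≤ 150
    N27: 20+40 = 60 ≤ 60
Round 2 — N15 snaps.
  N15 sheds 160 kN to N10, N11, N13, N18, N27, N6: 26 each (4 lost).
    N10: 50+26 = 76 > 60
    N11: 10+26 = 36 ≤ 70
    N13: 80+26 = 106 ≤ 110
    N18: 110+26 = 136 ≤ 150
    N27: 60+26 = 86 > 60
    N6: 60+26 = 86 ≤ 100
Round 3 — N10, N27 snap.
  N10 sheds 76 kN to N23: 76 each.
    N23: 10+76 = 86 > 60
  N27 sheds 86 kN to N11, N13, N17, N23, N6: 17 each (1 lost).
    N11: 36+17 = 53 ≤ 70
    N13: 106+17 = 123 > 110
    N17: 100+17 = 117 ≤ 130
    N23: 86+17 = 103 > 60
    N6: 86+17 = 103 > 100
Round 4 — N13, N23, N6 snap.
  N13 sheds 123 kN: no online neighbours, lost.
  N23 sheds 103 kN: no online neighbours, lost.
  N6 sheds 103 kN: no online neighbours, lost.
No further breaks.

yes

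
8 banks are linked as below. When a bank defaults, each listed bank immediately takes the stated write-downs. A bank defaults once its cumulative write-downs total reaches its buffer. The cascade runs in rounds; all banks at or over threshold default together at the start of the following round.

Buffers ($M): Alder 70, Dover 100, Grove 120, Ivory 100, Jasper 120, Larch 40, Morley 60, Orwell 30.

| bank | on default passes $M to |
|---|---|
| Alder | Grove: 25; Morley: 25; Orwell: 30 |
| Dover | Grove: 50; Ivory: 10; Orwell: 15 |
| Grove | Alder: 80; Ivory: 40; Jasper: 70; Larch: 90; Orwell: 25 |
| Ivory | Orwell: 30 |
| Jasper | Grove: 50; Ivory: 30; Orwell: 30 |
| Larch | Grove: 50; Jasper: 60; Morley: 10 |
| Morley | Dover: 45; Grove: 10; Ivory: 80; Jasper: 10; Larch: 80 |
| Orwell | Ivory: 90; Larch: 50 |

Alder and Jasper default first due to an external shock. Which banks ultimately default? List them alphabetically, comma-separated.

Alder, Grove, Ivory, Jasper, Larch, Orwell

Round 1 — Alder, Jasper default (initial).
  Grove: +25+50 → 75 < 120
  Ivory: +30 → 30 < 100
  Morley: +25 → 25 < 60
  Orwell: +30+30 → 60 ≥ 30
Round 2 — Orwell defaults.
  Ivory: +90 → 120 ≥ 100
  Larch: +50 → 50 ≥ 40
Round 3 — Ivory, Larch default.
  Grove: +50 → 125 ≥ 120
  Morley: +10 → 35 < 60
Round 4 — Grove defaults.
No further defaults.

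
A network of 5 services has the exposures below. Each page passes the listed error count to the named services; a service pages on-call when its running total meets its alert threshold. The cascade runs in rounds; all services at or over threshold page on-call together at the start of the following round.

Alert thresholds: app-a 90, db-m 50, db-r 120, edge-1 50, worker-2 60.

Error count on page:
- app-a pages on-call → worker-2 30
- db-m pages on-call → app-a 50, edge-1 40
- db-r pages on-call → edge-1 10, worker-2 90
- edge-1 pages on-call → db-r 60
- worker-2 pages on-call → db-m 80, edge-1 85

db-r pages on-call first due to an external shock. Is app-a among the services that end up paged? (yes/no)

Round 1 — db-r pages on-call (initial).
  edge-1: +10 → 10 < 50
  worker-2: +90 → 90 ≥ 60
Round 2 — worker-2 pages on-call.
  db-m: +80 → 80 ≥ 50
  edge-1: +85 → 95 ≥ 50
Round 3 — db-m, edge-1 page on-call.
  app-a: +50 → 50 < 90
No further pages.

no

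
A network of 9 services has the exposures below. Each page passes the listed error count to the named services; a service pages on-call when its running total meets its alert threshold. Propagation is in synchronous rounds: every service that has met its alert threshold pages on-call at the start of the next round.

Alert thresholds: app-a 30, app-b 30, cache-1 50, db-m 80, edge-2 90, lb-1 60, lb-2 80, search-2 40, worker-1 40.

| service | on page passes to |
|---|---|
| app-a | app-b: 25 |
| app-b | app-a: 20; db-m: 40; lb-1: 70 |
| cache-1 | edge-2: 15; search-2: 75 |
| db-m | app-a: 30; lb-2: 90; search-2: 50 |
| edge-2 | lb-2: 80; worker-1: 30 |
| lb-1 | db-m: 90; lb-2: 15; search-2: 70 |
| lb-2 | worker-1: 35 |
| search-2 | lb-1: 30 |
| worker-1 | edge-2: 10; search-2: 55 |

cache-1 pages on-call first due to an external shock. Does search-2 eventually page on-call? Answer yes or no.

yes

Round 1 — cache-1 pages on-call (initial).
  edge-2: +15 → 15 < 90
  search-2: +75 → 75 ≥ 40
Round 2 — search-2 pages on-call.
  lb-1: +30 → 30 < 60
No further pages.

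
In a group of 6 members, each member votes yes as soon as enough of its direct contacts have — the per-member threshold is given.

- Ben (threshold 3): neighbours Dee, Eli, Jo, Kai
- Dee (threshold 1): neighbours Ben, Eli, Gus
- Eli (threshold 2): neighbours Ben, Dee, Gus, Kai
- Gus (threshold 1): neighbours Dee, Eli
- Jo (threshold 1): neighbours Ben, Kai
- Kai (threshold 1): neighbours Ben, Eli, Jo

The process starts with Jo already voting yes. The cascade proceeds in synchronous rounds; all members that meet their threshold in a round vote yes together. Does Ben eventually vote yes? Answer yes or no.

Round 1 — Jo votes yes (initial).
Round 2 — checking thresholds:
  Ben: 1 of 4 neighbours < 3, below threshold.
  Kai: 1 of 3 neighbours ≥ 1, votes yes.
Round 3 — no new yes votes; cascade stops.

no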